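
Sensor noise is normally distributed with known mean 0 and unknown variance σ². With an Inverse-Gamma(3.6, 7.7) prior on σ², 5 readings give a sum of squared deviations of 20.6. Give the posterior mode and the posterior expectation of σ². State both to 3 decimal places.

MAP: 2.535. Posterior mean: 3.529.

Posterior: Inverse-Gamma(shape = 3.6+5/2 = 6.1, scale = 7.7+20.6/2 = 18.0).
Mode = β/(α+1) = 18.0/7.1 = 2.535.
Mean = β/(α−1) = 18.0/5.1 = 3.529.
The mean is pulled above the mode by the posterior's right skew.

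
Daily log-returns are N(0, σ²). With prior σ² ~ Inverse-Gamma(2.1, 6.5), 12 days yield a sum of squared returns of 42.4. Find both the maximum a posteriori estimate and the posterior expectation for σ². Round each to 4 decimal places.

Posterior: Inverse-Gamma(shape = 2.1+12/2 = 8.1, scale = 6.5+42.4/2 = 27.7).
Mode = β/(α+1) = 27.7/9.1 = 3.0440.
Mean = β/(α−1) = 27.7/7.1 = 3.9014.

maximum a posteriori estimate = 3.0440, posterior expectation = 3.9014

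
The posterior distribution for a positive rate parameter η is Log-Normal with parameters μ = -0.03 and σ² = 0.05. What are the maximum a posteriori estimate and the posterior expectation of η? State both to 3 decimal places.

Mode = exp(μ − σ²) = exp(-0.08) = 0.923.
Mean = exp(μ + σ²/2) = exp(-0.005) = 0.995.

MAP = 0.923; posterior mean = 0.995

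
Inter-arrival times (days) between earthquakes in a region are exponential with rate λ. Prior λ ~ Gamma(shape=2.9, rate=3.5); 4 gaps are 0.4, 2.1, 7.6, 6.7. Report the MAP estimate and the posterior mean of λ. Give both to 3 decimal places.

MAP: 0.291. Posterior mean: 0.340.

Σ times = 16.8. Posterior: Gamma(shape = 2.9+4 = 6.9, rate = 3.5+16.8 = 20.3).
Mode = (α−1)/β = 5.9/20.3 = 0.291.
Mean = α/β = 6.9/20.3 = 0.340.
Right-skewed posterior ⇒ mode < mean.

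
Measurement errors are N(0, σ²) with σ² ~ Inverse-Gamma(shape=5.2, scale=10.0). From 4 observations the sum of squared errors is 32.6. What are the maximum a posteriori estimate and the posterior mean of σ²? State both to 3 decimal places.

Posterior: Inverse-Gamma(shape = 5.2+4/2 = 7.2, scale = 10.0+32.6/2 = 26.3).
Mode = β/(α+1) = 26.3/8.2 = 3.207.
Mean = β/(α−1) = 26.3/6.2 = 4.242.
Right-skewed posterior ⇒ mode < mean.

maximum a posteriori estimate = 3.207, posterior mean = 4.242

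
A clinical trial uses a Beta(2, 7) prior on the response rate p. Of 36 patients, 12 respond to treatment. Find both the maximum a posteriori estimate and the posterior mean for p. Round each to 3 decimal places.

Posterior: Beta(2+12, 7+24) = Beta(14, 31).
Mode = (14−1)/(14+31−2) = 13/43 = 0.302.
Mean = 14/(14+31) = 14/45 = 0.311.

MAP = 0.302, posterior mean = 0.311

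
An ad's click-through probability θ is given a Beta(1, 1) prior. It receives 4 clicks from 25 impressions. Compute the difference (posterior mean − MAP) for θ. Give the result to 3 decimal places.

Posterior: Beta(1+4, 1+21) = Beta(5, 22).
Mode = (5−1)/(5+22−2) = 4/25 = 0.160.
With a flat prior the MAP equals the MLE, 4/25.
Mean = 5/(5+22) = 5/27 = 0.185.
Difference = 0.185 − 0.160 = 0.025.
The posterior is right-skewed, so the mean exceeds the mode.

0.025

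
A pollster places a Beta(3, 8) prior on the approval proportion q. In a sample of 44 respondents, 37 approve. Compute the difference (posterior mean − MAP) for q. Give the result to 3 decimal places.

-0.009

Posterior: Beta(3+37, 8+7) = Beta(40, 15).
Mode = (40−1)/(40+15−2) = 39/53 = 0.736.
Mean = 40/(40+15) = 40/55 = 0.727.
Difference = 0.727 − 0.736 = -0.009.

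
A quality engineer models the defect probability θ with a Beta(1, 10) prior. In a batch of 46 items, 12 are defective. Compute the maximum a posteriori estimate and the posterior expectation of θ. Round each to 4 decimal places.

Posterior: Beta(1+12, 10+34) = Beta(13, 44).
Mode = (13−1)/(13+44−2) = 12/55 = 0.2182.
Mean = 13/(13+44) = 13/57 = 0.2281.
The posterior is right-skewed, so the mean exceeds the mode.

MAP: 0.2182. Posterior mean: 0.2281.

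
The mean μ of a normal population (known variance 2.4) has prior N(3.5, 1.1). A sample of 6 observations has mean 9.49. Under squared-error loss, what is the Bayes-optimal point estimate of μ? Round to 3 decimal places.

7.893

Posterior for μ is Normal. Precision-weighted mean: (1/1.1·3.5 + 6/2.4·9.49) / (1/1.1 + 6/2.4) = 7.893.
A Normal posterior is symmetric, so mode = mean.
Squared-error loss ⇒ the optimal estimator is the posterior mean.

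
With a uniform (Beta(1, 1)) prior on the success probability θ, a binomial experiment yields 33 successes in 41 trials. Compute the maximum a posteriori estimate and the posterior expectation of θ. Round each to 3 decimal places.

Posterior: Beta(1+33, 1+8) = Beta(34, 9).
Mode = (34−1)/(34+9−2) = 33/41 = 0.805.
Mean = 34/(34+9) = 34/43 = 0.791.

maximum a posteriori estimate = 0.805, posterior expectation = 0.791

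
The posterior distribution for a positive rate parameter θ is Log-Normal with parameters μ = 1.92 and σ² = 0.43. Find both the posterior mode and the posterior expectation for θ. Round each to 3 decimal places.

Mode = exp(μ − σ²) = exp(1.49) = 4.437.
Mean = exp(μ + σ²/2) = exp(2.135) = 8.457.
The posterior is right-skewed, so the mean exceeds the mode.

θ_MAP = 4.437, E[θ|data] = 8.457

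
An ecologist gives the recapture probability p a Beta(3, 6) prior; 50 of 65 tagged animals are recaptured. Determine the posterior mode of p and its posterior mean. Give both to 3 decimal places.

p_MAP = 0.722, E[p|data] = 0.716

Posterior: Beta(3+50, 6+15) = Beta(53, 21).
Mode = (53−1)/(53+21−2) = 52/72 = 0.722.
Mean = 53/(53+21) = 53/74 = 0.716.
Mode > mean: the posterior has a left tail.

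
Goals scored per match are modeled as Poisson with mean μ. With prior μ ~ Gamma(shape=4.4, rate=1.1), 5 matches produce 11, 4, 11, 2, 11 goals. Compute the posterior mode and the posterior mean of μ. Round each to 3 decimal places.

Σ counts = 39. Posterior: Gamma(shape = 4.4+39 = 43.4, rate = 1.1+5 = 6.1).
Mode = (α−1)/β = 42.4/6.1 = 6.951.
Mean = α/β = 43.4/6.1 = 7.115.

MAP = 6.951; posterior mean = 7.115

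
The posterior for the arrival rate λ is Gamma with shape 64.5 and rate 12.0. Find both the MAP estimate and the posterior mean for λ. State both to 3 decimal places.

MAP = 5.292; posterior mean = 5.375

Mode = (α−1)/β = 63.5/12.0 = 5.292.
Mean = α/β = 64.5/12.0 = 5.375.
Mean > mode: the posterior has a right tail.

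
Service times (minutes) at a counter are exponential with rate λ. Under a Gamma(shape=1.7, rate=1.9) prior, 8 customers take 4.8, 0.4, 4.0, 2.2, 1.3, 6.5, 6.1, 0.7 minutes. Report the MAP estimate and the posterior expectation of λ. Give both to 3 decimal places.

MAP = 0.312, posterior mean = 0.348

Σ times = 26.0. Posterior: Gamma(shape = 1.7+8 = 9.7, rate = 1.9+26.0 = 27.9).
Mode = (α−1)/β = 8.7/27.9 = 0.312.
Mean = α/β = 9.7/27.9 = 0.348.
The posterior is right-skewed, so the mean exceeds the mode.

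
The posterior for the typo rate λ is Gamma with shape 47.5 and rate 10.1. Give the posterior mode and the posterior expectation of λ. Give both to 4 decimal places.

λ_MAP = 4.6040, E[λ|data] = 4.7030

Mode = (α−1)/β = 46.5/10.1 = 4.6040.
Mean = α/β = 47.5/10.1 = 4.7030.
Mean > mode: the posterior has a right tail.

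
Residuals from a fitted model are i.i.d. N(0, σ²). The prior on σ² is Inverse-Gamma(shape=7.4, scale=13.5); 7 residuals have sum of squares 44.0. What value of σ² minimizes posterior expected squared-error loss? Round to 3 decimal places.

3.586

Posterior: Inverse-Gamma(shape = 7.4+7/2 = 10.9, scale = 13.5+44.0/2 = 35.5).
Mode = β/(α+1) = 35.5/11.9 = 2.983.
Mean = β/(α−1) = 35.5/9.9 = 3.586.
Squared-error loss ⇒ the optimal estimator is the posterior mean.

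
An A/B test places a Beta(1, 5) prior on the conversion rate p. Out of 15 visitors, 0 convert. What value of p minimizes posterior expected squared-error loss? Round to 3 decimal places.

0.048

Posterior: Beta(1+0, 5+15) = Beta(1, 20).
Since α = 1 ≤ 1 and β > 1, the Beta density is monotone decreasing on [0,1]; the mode is at 0.
Mean = 1/(1+20) = 0.048.
Squared-error loss ⇒ the optimal estimator is the posterior mean.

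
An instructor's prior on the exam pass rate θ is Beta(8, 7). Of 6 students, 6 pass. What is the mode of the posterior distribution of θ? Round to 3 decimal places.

0.684

Posterior: Beta(8+6, 7+0) = Beta(14, 7).
Mode = (14−1)/(14+7−2) = 13/19 = 0.684.
Mean = 14/(14+7) = 14/21 = 0.667.
This is the posterior mode — the MAP estimate.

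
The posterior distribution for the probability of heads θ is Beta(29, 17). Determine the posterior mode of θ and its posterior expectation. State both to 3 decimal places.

θ_MAP = 0.636, E[θ|data] = 0.630

Mode = (29−1)/(29+17−2) = 28/44 = 0.636.
Mean = 29/(29+17) = 29/46 = 0.630.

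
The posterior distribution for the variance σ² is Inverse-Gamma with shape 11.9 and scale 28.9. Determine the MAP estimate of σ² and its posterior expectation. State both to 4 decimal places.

Mode = β/(α+1) = 28.9/12.9 = 2.2403.
Mean = β/(α−1) = 28.9/10.9 = 2.6514.

MAP = 2.2403; posterior mean = 2.6514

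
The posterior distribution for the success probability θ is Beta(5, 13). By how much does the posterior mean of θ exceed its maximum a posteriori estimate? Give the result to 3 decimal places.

Mode = (5−1)/(5+13−2) = 4/16 = 0.250.
Mean = 5/(5+13) = 5/18 = 0.278.
Difference = 0.278 − 0.250 = 0.028.

0.028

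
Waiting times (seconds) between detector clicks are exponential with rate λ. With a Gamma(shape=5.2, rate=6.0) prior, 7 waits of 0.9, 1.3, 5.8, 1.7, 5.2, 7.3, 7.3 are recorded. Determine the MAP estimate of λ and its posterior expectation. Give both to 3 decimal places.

Σ times = 29.5. Posterior: Gamma(shape = 5.2+7 = 12.2, rate = 6.0+29.5 = 35.5).
Mode = (α−1)/β = 11.2/35.5 = 0.315.
Mean = α/β = 12.2/35.5 = 0.344.

λ_MAP = 0.315, E[λ|data] = 0.344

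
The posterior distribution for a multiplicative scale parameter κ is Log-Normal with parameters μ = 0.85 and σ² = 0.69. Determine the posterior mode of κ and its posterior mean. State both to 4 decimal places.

Mode = exp(μ − σ²) = exp(0.16) = 1.1735.
Mean = exp(μ + σ²/2) = exp(1.195) = 3.3036.
Right-skewed posterior ⇒ mode < mean.

posterior mode = 1.1735, posterior mean = 3.3036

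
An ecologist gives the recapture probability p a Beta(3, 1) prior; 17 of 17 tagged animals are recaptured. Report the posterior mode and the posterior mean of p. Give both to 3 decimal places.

Posterior: Beta(3+17, 1+0) = Beta(20, 1).
Since β = 1 ≤ 1 and α > 1, the Beta density is monotone increasing on [0,1]; the mode is at 1.
Mean = 20/(20+1) = 0.952.

MAP = 1.000, posterior mean = 0.952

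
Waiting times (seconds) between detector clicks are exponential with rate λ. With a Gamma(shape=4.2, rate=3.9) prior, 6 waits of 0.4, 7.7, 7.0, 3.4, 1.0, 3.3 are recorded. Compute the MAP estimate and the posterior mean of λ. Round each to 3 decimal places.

MAP estimate = 0.345, posterior mean = 0.382

Σ times = 22.8. Posterior: Gamma(shape = 4.2+6 = 10.2, rate = 3.9+22.8 = 26.7).
Mode = (α−1)/β = 9.2/26.7 = 0.345.
Mean = α/β = 10.2/26.7 = 0.382.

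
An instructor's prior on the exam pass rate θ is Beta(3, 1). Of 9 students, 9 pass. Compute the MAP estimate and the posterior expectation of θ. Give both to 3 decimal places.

Posterior: Beta(3+9, 1+0) = Beta(12, 1).
Since β = 1 ≤ 1 and α > 1, the Beta density is monotone increasing on [0,1]; the mode is at 1.
Mean = 12/(12+1) = 0.923.
Mode > mean: the posterior has a left tail.

θ_MAP = 1.000, E[θ|data] = 0.923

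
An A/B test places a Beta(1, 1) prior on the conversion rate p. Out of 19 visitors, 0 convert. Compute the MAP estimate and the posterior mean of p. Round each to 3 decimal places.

p_MAP = 0.000, E[p|data] = 0.048

Posterior: Beta(1+0, 1+19) = Beta(1, 20).
Since α = 1 ≤ 1 and β > 1, the Beta density is monotone decreasing on [0,1]; the mode is at 0.
Mean = 1/(1+20) = 0.048.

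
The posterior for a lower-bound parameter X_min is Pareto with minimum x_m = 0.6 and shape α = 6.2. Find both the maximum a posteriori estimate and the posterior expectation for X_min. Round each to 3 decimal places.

MAP = 0.600, posterior mean = 0.715

The Pareto density is strictly decreasing on [x_m, ∞), so the mode is x_m = 0.600.
Mean = α·x_m/(α−1) = 6.2·0.6/5.2 = 0.715.
The posterior is right-skewed, so the mean exceeds the mode.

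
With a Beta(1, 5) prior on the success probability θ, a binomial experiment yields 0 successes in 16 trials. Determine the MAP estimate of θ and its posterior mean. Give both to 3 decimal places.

Posterior: Beta(1+0, 5+16) = Beta(1, 21).
Since α = 1 ≤ 1 and β > 1, the Beta density is monotone decreasing on [0,1]; the mode is at 0.
Mean = 1/(1+21) = 0.045.
The posterior is right-skewed, so the mean exceeds the mode.

MAP: 0.000. Posterior mean: 0.045.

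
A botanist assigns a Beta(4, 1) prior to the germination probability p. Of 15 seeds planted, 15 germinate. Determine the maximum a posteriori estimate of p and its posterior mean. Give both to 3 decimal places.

Posterior: Beta(4+15, 1+0) = Beta(19, 1).
Since β = 1 ≤ 1 and α > 1, the Beta density is monotone increasing on [0,1]; the mode is at 1.
Mean = 19/(19+1) = 0.950.
The posterior is left-skewed, so the mode exceeds the mean.

maximum a posteriori estimate = 1.000, posterior mean = 0.950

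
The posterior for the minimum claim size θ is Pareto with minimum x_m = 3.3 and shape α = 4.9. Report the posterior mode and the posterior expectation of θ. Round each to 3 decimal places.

The Pareto density is strictly decreasing on [x_m, ∞), so the mode is x_m = 3.300.
Mean = α·x_m/(α−1) = 4.9·3.3/3.9 = 4.146.

MAP = 3.300; posterior mean = 4.146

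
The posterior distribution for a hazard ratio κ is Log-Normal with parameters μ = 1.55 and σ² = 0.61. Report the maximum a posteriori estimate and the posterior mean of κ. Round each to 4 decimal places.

Mode = exp(μ − σ²) = exp(0.94) = 2.5600.
Mean = exp(μ + σ²/2) = exp(1.855) = 6.3917.
The posterior is right-skewed, so the mean exceeds the mode.

κ_MAP = 2.5600, E[κ|data] = 6.3917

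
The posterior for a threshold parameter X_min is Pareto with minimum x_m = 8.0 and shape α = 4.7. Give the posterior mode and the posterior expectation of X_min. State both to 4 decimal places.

The Pareto density is strictly decreasing on [x_m, ∞), so the mode is x_m = 8.0000.
Mean = α·x_m/(α−1) = 4.7·8.0/3.7 = 10.1622.

MAP: 8.0000. Posterior mean: 10.1622.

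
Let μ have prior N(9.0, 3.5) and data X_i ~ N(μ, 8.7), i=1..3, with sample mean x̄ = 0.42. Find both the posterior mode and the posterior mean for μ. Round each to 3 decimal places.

Posterior for μ is Normal. Precision-weighted mean: (1/3.5·9.0 + 3/8.7·0.42) / (1/3.5 + 3/8.7) = 4.308.
A Normal posterior is symmetric, so mode = mean.

MAP = 4.308, posterior mean = 4.308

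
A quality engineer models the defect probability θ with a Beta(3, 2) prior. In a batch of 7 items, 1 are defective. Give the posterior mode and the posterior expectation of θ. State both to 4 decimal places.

θ_MAP = 0.3000, E[θ|data] = 0.3333

Posterior: Beta(3+1, 2+6) = Beta(4, 8).
Mode = (4−1)/(4+8−2) = 3/10 = 0.3000.
Mean = 4/(4+8) = 4/12 = 0.3333.
The posterior is right-skewed, so the mean exceeds the mode.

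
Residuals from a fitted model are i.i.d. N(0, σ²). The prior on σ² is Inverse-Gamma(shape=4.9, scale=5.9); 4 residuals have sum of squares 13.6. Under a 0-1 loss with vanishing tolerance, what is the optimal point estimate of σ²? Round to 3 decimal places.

1.608

Posterior: Inverse-Gamma(shape = 4.9+4/2 = 6.9, scale = 5.9+13.6/2 = 12.7).
Mode = β/(α+1) = 12.7/7.9 = 1.608.
Mean = β/(α−1) = 12.7/5.9 = 2.153.
This is the posterior mode — the MAP estimate.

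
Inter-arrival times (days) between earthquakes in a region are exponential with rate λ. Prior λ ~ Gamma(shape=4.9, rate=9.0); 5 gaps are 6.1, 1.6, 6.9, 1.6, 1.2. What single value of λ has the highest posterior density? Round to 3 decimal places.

0.337

Σ times = 17.4. Posterior: Gamma(shape = 4.9+5 = 9.9, rate = 9.0+17.4 = 26.4).
Mode = (α−1)/β = 8.9/26.4 = 0.337.
Mean = α/β = 9.9/26.4 = 0.375.
This is the posterior mode — the MAP estimate.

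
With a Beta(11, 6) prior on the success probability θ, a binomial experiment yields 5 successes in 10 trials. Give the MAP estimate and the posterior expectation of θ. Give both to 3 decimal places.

MAP = 0.600; posterior mean = 0.593

Posterior: Beta(11+5, 6+5) = Beta(16, 11).
Mode = (16−1)/(16+11−2) = 15/25 = 0.600.
Mean = 16/(16+11) = 16/27 = 0.593.
Mode > mean: the posterior has a left tail.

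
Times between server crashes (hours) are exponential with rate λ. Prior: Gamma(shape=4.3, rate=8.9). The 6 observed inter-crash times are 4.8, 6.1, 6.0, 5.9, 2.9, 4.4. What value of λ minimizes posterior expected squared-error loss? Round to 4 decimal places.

Σ times = 30.1. Posterior: Gamma(shape = 4.3+6 = 10.3, rate = 8.9+30.1 = 39.0).
Mode = (α−1)/β = 9.3/39.0 = 0.2385.
Mean = α/β = 10.3/39.0 = 0.2641.
Squared-error loss ⇒ the optimal estimator is the posterior mean.

0.2641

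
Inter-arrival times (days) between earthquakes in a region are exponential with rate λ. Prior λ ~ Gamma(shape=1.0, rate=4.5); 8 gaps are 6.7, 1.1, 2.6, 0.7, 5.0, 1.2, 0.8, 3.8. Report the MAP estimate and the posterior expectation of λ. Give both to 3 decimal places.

Σ times = 21.9. Posterior: Gamma(shape = 1.0+8 = 9.0, rate = 4.5+21.9 = 26.4).
Mode = (α−1)/β = 8.0/26.4 = 0.303.
Mean = α/β = 9.0/26.4 = 0.341.
The mean is pulled above the mode by the posterior's right skew.

MAP = 0.303; posterior mean = 0.341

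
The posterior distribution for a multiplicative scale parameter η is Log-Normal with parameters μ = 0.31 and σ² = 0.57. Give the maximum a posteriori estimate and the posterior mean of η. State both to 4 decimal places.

Mode = exp(μ − σ²) = exp(-0.26) = 0.7711.
Mean = exp(μ + σ²/2) = exp(0.595) = 1.8130.

MAP = 0.7711, posterior mean = 1.8130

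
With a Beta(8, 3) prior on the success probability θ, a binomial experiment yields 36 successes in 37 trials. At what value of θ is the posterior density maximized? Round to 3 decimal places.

Posterior: Beta(8+36, 3+1) = Beta(44, 4).
Mode = (44−1)/(44+4−2) = 43/46 = 0.935.
Mean = 44/(44+4) = 44/48 = 0.917.
This is the posterior mode — the MAP estimate.

0.935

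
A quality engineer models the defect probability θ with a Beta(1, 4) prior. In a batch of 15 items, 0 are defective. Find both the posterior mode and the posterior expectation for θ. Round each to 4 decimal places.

MAP = 0.0000, posterior mean = 0.0500

Posterior: Beta(1+0, 4+15) = Beta(1, 19).
Since α = 1 ≤ 1 and β > 1, the Beta density is monotone decreasing on [0,1]; the mode is at 0.
Mean = 1/(1+19) = 0.0500.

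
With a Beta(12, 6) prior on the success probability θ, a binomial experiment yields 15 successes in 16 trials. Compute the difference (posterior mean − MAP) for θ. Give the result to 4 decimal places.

-0.0184

Posterior: Beta(12+15, 6+1) = Beta(27, 7).
Mode = (27−1)/(27+7−2) = 26/32 = 0.8125.
Mean = 27/(27+7) = 27/34 = 0.7941.
Difference = 0.7941 − 0.8125 = -0.0184.
Mode > mean: the posterior has a left tail.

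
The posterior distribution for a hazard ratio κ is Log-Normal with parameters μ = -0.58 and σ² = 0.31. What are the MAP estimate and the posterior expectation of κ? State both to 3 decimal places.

MAP = 0.411, posterior mean = 0.654

Mode = exp(μ − σ²) = exp(-0.89) = 0.411.
Mean = exp(μ + σ²/2) = exp(-0.425) = 0.654.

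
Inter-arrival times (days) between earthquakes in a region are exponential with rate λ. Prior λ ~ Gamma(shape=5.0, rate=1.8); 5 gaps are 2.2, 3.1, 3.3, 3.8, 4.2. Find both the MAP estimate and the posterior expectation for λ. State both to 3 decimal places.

MAP: 0.489. Posterior mean: 0.543.

Σ times = 16.6. Posterior: Gamma(shape = 5.0+5 = 10.0, rate = 1.8+16.6 = 18.4).
Mode = (α−1)/β = 9.0/18.4 = 0.489.
Mean = α/β = 10.0/18.4 = 0.543.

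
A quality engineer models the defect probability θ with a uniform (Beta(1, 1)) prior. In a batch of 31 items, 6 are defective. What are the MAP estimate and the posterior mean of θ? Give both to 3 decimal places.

Posterior: Beta(1+6, 1+25) = Beta(7, 26).
Mode = (7−1)/(7+26−2) = 6/31 = 0.194.
With a flat prior the MAP equals the MLE, 6/31.
Mean = 7/(7+26) = 7/33 = 0.212.

MAP = 0.194; posterior mean = 0.212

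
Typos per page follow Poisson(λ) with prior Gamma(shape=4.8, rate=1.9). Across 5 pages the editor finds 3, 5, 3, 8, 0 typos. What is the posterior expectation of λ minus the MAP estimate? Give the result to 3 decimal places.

Σ counts = 19. Posterior: Gamma(shape = 4.8+19 = 23.8, rate = 1.9+5 = 6.9).
Mode = (α−1)/β = 22.8/6.9 = 3.304.
Mean = α/β = 23.8/6.9 = 3.449.
Difference = 3.449 − 3.304 = 0.145.

0.145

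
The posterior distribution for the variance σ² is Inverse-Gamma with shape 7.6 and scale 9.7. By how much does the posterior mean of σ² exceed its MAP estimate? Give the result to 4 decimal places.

0.3418

Mode = β/(α+1) = 9.7/8.6 = 1.1279.
Mean = β/(α−1) = 9.7/6.6 = 1.4697.
Difference = 1.4697 − 1.1279 = 0.3418.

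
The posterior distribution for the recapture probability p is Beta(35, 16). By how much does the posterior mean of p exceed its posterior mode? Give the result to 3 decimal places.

-0.008

Mode = (35−1)/(35+16−2) = 34/49 = 0.694.
Mean = 35/(35+16) = 35/51 = 0.686.
Difference = 0.686 − 0.694 = -0.008.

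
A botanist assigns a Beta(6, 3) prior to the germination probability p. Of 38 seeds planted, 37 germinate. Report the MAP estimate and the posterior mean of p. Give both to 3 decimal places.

Posterior: Beta(6+37, 3+1) = Beta(43, 4).
Mode = (43−1)/(43+4−2) = 42/45 = 0.933.
Mean = 43/(43+4) = 43/47 = 0.915.
Left-skewed posterior ⇒ mean < mode.

MAP = 0.933; posterior mean = 0.915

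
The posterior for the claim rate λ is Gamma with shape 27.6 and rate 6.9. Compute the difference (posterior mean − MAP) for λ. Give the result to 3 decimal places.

0.145

Mode = (α−1)/β = 26.6/6.9 = 3.855.
Mean = α/β = 27.6/6.9 = 4.000.
Difference = 4.000 − 3.855 = 0.145.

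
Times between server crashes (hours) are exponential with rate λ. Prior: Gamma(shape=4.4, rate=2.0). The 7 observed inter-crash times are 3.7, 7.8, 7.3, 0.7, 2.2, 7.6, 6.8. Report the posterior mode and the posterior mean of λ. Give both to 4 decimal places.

MAP = 0.2730, posterior mean = 0.2992

Σ times = 36.1. Posterior: Gamma(shape = 4.4+7 = 11.4, rate = 2.0+36.1 = 38.1).
Mode = (α−1)/β = 10.4/38.1 = 0.2730.
Mean = α/β = 11.4/38.1 = 0.2992.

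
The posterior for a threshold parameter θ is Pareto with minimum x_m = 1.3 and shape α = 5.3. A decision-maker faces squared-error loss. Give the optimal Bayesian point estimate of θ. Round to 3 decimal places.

The Pareto density is strictly decreasing on [x_m, ∞), so the mode is x_m = 1.300.
Mean = α·x_m/(α−1) = 5.3·1.3/4.3 = 1.602.
Squared-error loss ⇒ the optimal estimator is the posterior mean.

1.602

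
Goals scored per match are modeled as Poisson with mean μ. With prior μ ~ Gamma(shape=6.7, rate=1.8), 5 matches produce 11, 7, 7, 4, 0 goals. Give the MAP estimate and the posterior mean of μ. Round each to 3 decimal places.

Σ counts = 29. Posterior: Gamma(shape = 6.7+29 = 35.7, rate = 1.8+5 = 6.8).
Mode = (α−1)/β = 34.7/6.8 = 5.103.
Mean = α/β = 35.7/6.8 = 5.250.

μ_MAP = 5.103, E[μ|data] = 5.250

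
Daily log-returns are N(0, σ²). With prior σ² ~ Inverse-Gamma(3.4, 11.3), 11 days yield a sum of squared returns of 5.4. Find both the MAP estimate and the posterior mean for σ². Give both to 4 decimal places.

Posterior: Inverse-Gamma(shape = 3.4+11/2 = 8.9, scale = 11.3+5.4/2 = 14.0).
Mode = β/(α+1) = 14.0/9.9 = 1.4141.
Mean = β/(α−1) = 14.0/7.9 = 1.7722.
Right-skewed posterior ⇒ mode < mean.

MAP: 1.4141. Posterior mean: 1.7722.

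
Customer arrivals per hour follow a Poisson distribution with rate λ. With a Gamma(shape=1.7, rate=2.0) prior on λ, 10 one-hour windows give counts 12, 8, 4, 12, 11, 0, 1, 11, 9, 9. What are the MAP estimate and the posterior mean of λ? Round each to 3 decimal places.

MAP estimate = 6.475, posterior mean = 6.558

Σ counts = 77. Posterior: Gamma(shape = 1.7+77 = 78.7, rate = 2.0+10 = 12.0).
Mode = (α−1)/β = 77.7/12.0 = 6.475.
Mean = α/β = 78.7/12.0 = 6.558.
The posterior is right-skewed, so the mean exceeds the mode.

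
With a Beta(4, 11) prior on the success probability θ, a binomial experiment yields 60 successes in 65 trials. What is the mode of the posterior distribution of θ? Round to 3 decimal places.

0.808

Posterior: Beta(4+60, 11+5) = Beta(64, 16).
Mode = (64−1)/(64+16−2) = 63/78 = 0.808.
Mean = 64/(64+16) = 64/80 = 0.800.
This is the posterior mode — the MAP estimate.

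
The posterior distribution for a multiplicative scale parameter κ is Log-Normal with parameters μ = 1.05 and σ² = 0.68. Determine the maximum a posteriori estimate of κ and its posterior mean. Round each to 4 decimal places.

maximum a posteriori estimate = 1.4477, posterior mean = 4.0149

Mode = exp(μ − σ²) = exp(0.37) = 1.4477.
Mean = exp(μ + σ²/2) = exp(1.390) = 4.0149.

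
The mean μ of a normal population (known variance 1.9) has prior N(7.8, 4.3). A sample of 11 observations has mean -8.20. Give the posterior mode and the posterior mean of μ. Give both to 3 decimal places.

Posterior for μ is Normal. Precision-weighted mean: (1/4.3·7.8 + 11/1.9·-8.20) / (1/4.3 + 11/1.9) = -7.582.
A Normal posterior is symmetric, so mode = mean.

μ_MAP = -7.582, E[μ|data] = -7.582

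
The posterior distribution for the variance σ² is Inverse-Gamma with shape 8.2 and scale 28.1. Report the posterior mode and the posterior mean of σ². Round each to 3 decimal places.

σ²_MAP = 3.054, E[σ²|data] = 3.903

Mode = β/(α+1) = 28.1/9.2 = 3.054.
Mean = β/(α−1) = 28.1/7.2 = 3.903.
Right-skewed posterior ⇒ mode < mean.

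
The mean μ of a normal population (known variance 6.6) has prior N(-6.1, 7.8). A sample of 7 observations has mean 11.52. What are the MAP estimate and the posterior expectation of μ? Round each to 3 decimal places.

Posterior for μ is Normal. Precision-weighted mean: (1/7.8·-6.1 + 7/6.6·11.52) / (1/7.8 + 7/6.6) = 9.620.
A Normal posterior is symmetric, so mode = mean.

MAP: 9.620. Posterior mean: 9.620.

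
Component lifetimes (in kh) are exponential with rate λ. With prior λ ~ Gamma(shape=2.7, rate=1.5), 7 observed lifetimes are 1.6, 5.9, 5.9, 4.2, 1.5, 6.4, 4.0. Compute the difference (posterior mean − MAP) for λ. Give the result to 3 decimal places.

Σ times = 29.5. Posterior: Gamma(shape = 2.7+7 = 9.7, rate = 1.5+29.5 = 31.0).
Mode = (α−1)/β = 8.7/31.0 = 0.281.
Mean = α/β = 9.7/31.0 = 0.313.
Difference = 0.313 − 0.281 = 0.032.
Mean > mode: the posterior has a right tail.

0.032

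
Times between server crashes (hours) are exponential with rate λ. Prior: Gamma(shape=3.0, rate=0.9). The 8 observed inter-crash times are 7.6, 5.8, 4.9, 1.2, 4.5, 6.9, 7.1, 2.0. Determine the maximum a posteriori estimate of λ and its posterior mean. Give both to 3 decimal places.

MAP: 0.244. Posterior mean: 0.269.

Σ times = 40.0. Posterior: Gamma(shape = 3.0+8 = 11.0, rate = 0.9+40.0 = 40.9).
Mode = (α−1)/β = 10.0/40.9 = 0.244.
Mean = α/β = 11.0/40.9 = 0.269.
Right-skewed posterior ⇒ mode < mean.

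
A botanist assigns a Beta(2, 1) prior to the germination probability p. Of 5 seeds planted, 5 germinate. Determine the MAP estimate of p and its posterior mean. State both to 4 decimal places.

Posterior: Beta(2+5, 1+0) = Beta(7, 1).
Since β = 1 ≤ 1 and α > 1, the Beta density is monotone increasing on [0,1]; the mode is at 1.
Mean = 7/(7+1) = 0.8750.
Left-skewed posterior ⇒ mean < mode.

MAP estimate = 1.0000, posterior mean = 0.8750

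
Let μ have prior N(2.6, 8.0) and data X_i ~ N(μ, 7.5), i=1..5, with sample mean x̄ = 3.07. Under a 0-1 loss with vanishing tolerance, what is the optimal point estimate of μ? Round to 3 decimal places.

2.996

Posterior for μ is Normal. Precision-weighted mean: (1/8.0·2.6 + 5/7.5·3.07) / (1/8.0 + 5/7.5) = 2.996.
A Normal posterior is symmetric, so mode = mean.
This is the posterior mode — the MAP estimate.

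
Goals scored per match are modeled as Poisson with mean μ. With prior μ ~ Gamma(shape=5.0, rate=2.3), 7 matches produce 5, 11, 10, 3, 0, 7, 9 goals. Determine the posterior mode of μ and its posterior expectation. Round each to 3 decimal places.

MAP = 5.269; posterior mean = 5.376

Σ counts = 45. Posterior: Gamma(shape = 5.0+45 = 50.0, rate = 2.3+7 = 9.3).
Mode = (α−1)/β = 49.0/9.3 = 5.269.
Mean = α/β = 50.0/9.3 = 5.376.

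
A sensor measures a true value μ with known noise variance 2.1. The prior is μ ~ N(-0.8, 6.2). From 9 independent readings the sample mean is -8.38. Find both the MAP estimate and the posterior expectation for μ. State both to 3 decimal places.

μ_MAP = -8.105, E[μ|data] = -8.105

Posterior for μ is Normal. Precision-weighted mean: (1/6.2·-0.8 + 9/2.1·-8.38) / (1/6.2 + 9/2.1) = -8.105.
A Normal posterior is symmetric, so mode = mean.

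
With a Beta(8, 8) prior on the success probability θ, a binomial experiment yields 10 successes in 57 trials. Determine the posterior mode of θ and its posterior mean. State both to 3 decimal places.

Posterior: Beta(8+10, 8+47) = Beta(18, 55).
Mode = (18−1)/(18+55−2) = 17/71 = 0.239.
Mean = 18/(18+55) = 18/73 = 0.247.

MAP = 0.239, posterior mean = 0.247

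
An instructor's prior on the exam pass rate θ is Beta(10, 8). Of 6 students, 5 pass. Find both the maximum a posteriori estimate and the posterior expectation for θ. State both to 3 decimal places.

MAP = 0.636, posterior mean = 0.625

Posterior: Beta(10+5, 8+1) = Beta(15, 9).
Mode = (15−1)/(15+9−2) = 14/22 = 0.636.
Mean = 15/(15+9) = 15/24 = 0.625.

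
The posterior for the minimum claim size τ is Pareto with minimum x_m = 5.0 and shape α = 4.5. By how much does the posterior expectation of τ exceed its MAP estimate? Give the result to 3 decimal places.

1.429

The Pareto density is strictly decreasing on [x_m, ∞), so the mode is x_m = 5.000.
Mean = α·x_m/(α−1) = 4.5·5.0/3.5 = 6.429.
Difference = 6.429 − 5.000 = 1.429.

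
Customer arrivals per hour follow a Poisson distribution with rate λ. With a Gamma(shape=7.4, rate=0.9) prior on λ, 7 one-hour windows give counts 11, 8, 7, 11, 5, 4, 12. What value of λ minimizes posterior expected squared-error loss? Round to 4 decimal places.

Σ counts = 58. Posterior: Gamma(shape = 7.4+58 = 65.4, rate = 0.9+7 = 7.9).
Mode = (α−1)/β = 64.4/7.9 = 8.1519.
Mean = α/β = 65.4/7.9 = 8.2785.
Squared-error loss ⇒ the optimal estimator is the posterior mean.

8.2785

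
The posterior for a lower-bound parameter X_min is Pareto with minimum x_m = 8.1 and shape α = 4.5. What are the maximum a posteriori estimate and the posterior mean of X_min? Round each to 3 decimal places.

The Pareto density is strictly decreasing on [x_m, ∞), so the mode is x_m = 8.100.
Mean = α·x_m/(α−1) = 4.5·8.1/3.5 = 10.414.
Right-skewed posterior ⇒ mode < mean.

maximum a posteriori estimate = 8.100, posterior mean = 10.414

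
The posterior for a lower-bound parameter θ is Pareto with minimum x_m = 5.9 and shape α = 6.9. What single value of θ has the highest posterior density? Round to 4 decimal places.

5.9000

The Pareto density is strictly decreasing on [x_m, ∞), so the mode is x_m = 5.9000.
Mean = α·x_m/(α−1) = 6.9·5.9/5.9 = 6.9000.
This is the posterior mode — the MAP estimate.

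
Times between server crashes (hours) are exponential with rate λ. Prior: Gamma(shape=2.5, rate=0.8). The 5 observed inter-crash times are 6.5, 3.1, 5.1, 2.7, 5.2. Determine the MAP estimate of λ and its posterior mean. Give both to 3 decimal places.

MAP estimate = 0.278, posterior mean = 0.321

Σ times = 22.6. Posterior: Gamma(shape = 2.5+5 = 7.5, rate = 0.8+22.6 = 23.4).
Mode = (α−1)/β = 6.5/23.4 = 0.278.
Mean = α/β = 7.5/23.4 = 0.321.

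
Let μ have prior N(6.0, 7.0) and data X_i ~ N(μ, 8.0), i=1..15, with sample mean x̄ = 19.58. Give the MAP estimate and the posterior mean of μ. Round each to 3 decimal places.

MAP estimate = 18.619, posterior mean = 18.619

Posterior for μ is Normal. Precision-weighted mean: (1/7.0·6.0 + 15/8.0·19.58) / (1/7.0 + 15/8.0) = 18.619.
A Normal posterior is symmetric, so mode = mean.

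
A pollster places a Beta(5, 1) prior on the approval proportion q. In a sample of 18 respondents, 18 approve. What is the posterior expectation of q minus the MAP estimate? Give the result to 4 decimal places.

-0.0417

Posterior: Beta(5+18, 1+0) = Beta(23, 1).
Since β = 1 ≤ 1 and α > 1, the Beta density is monotone increasing on [0,1]; the mode is at 1.
Mean = 23/(23+1) = 0.9583.
Difference = 0.9583 − 1.0000 = -0.0417.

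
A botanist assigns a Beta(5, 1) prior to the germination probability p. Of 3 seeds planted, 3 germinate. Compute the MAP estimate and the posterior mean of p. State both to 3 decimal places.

p_MAP = 1.000, E[p|data] = 0.889

Posterior: Beta(5+3, 1+0) = Beta(8, 1).
Since β = 1 ≤ 1 and α > 1, the Beta density is monotone increasing on [0,1]; the mode is at 1.
Mean = 8/(8+1) = 0.889.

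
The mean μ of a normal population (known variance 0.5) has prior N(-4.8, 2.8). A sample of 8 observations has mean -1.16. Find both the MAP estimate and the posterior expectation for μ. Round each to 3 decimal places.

Posterior for μ is Normal. Precision-weighted mean: (1/2.8·-4.8 + 8/0.5·-1.16) / (1/2.8 + 8/0.5) = -1.239.
A Normal posterior is symmetric, so mode = mean.

μ_MAP = -1.239, E[μ|data] = -1.239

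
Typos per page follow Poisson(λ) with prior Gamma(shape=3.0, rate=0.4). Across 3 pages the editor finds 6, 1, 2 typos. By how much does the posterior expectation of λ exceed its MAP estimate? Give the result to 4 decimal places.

Σ counts = 9. Posterior: Gamma(shape = 3.0+9 = 12.0, rate = 0.4+3 = 3.4).
Mode = (α−1)/β = 11.0/3.4 = 3.2353.
Mean = α/β = 12.0/3.4 = 3.5294.
Difference = 3.5294 − 3.2353 = 0.2941.
Right-skewed posterior ⇒ mode < mean.

0.2941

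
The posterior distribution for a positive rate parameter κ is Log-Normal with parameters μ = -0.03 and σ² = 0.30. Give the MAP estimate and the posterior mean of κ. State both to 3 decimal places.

MAP estimate = 0.719, posterior mean = 1.127

Mode = exp(μ − σ²) = exp(-0.33) = 0.719.
Mean = exp(μ + σ²/2) = exp(0.120) = 1.127.
Right-skewed posterior ⇒ mode < mean.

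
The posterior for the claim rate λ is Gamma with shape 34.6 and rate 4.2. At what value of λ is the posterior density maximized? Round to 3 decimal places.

8.000

Mode = (α−1)/β = 33.6/4.2 = 8.000.
Mean = α/β = 34.6/4.2 = 8.238.
This is the posterior mode — the MAP estimate.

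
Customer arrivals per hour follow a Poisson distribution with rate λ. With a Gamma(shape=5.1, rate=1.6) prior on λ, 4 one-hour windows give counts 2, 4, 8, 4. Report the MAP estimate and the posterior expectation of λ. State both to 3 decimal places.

λ_MAP = 3.946, E[λ|data] = 4.125

Σ counts = 18. Posterior: Gamma(shape = 5.1+18 = 23.1, rate = 1.6+4 = 5.6).
Mode = (α−1)/β = 22.1/5.6 = 3.946.
Mean = α/β = 23.1/5.6 = 4.125.
The mean is pulled above the mode by the posterior's right skew.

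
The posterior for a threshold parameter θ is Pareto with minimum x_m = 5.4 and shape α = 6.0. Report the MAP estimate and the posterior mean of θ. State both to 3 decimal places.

θ_MAP = 5.400, E[θ|data] = 6.480

The Pareto density is strictly decreasing on [x_m, ∞), so the mode is x_m = 5.400.
Mean = α·x_m/(α−1) = 6.0·5.4/5.0 = 6.480.
The mean is pulled above the mode by the posterior's right skew.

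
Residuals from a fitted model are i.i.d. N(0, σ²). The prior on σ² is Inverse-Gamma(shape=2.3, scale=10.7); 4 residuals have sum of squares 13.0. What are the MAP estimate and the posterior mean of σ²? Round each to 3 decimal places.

Posterior: Inverse-Gamma(shape = 2.3+4/2 = 4.3, scale = 10.7+13.0/2 = 17.2).
Mode = β/(α+1) = 17.2/5.3 = 3.245.
Mean = β/(α−1) = 17.2/3.3 = 5.212.
The mean is pulled above the mode by the posterior's right skew.

MAP = 3.245, posterior mean = 5.212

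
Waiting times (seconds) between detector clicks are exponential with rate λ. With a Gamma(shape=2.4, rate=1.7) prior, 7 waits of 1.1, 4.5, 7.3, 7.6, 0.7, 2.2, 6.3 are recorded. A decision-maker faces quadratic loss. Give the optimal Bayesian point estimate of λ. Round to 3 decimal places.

Σ times = 29.7. Posterior: Gamma(shape = 2.4+7 = 9.4, rate = 1.7+29.7 = 31.4).
Mode = (α−1)/β = 8.4/31.4 = 0.268.
Mean = α/β = 9.4/31.4 = 0.299.
Quadratic loss ⇒ the optimal estimator is the posterior mean.

0.299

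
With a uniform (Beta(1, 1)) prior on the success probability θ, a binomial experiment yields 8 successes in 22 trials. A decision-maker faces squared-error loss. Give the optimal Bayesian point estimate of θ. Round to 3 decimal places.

0.375

Posterior: Beta(1+8, 1+14) = Beta(9, 15).
Mode = (9−1)/(9+15−2) = 8/22 = 0.364.
With a flat prior the MAP equals the MLE, 8/22.
Mean = 9/(9+15) = 9/24 = 0.375.
Squared-error loss ⇒ the optimal estimator is the posterior mean.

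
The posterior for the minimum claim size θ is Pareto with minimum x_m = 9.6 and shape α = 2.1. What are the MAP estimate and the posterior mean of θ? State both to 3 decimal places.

θ_MAP = 9.600, E[θ|data] = 18.327

The Pareto density is strictly decreasing on [x_m, ∞), so the mode is x_m = 9.600.
Mean = α·x_m/(α−1) = 2.1·9.6/1.1 = 18.327.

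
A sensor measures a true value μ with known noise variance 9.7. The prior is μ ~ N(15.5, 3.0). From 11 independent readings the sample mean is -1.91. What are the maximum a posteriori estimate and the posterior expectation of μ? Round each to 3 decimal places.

MAP: 2.045. Posterior mean: 2.045.

Posterior for μ is Normal. Precision-weighted mean: (1/3.0·15.5 + 11/9.7·-1.91) / (1/3.0 + 11/9.7) = 2.045.
A Normal posterior is symmetric, so mode = mean.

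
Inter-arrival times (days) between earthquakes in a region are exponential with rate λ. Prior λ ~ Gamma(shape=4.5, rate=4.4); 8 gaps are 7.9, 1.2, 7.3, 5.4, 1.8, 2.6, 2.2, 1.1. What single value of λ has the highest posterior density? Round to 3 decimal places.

Σ times = 29.5. Posterior: Gamma(shape = 4.5+8 = 12.5, rate = 4.4+29.5 = 33.9).
Mode = (α−1)/β = 11.5/33.9 = 0.339.
Mean = α/β = 12.5/33.9 = 0.369.
This is the posterior mode — the MAP estimate.

0.339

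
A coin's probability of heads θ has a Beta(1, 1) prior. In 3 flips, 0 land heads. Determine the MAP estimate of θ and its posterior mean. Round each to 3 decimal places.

Posterior: Beta(1+0, 1+3) = Beta(1, 4).
Since α = 1 ≤ 1 and β > 1, the Beta density is monotone decreasing on [0,1]; the mode is at 0.
Mean = 1/(1+4) = 0.200.

θ_MAP = 0.000, E[θ|data] = 0.200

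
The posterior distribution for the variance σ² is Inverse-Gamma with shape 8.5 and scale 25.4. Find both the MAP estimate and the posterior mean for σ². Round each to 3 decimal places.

Mode = β/(α+1) = 25.4/9.5 = 2.674.
Mean = β/(α−1) = 25.4/7.5 = 3.387.

σ²_MAP = 2.674, E[σ²|data] = 3.387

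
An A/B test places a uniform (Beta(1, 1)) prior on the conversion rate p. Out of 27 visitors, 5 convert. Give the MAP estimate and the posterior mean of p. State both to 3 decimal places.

MAP estimate = 0.185, posterior mean = 0.207

Posterior: Beta(1+5, 1+22) = Beta(6, 23).
Mode = (6−1)/(6+23−2) = 5/27 = 0.185.
With a flat prior the MAP equals the MLE, 5/27.
Mean = 6/(6+23) = 6/29 = 0.207.
Mean > mode: the posterior has a right tail.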